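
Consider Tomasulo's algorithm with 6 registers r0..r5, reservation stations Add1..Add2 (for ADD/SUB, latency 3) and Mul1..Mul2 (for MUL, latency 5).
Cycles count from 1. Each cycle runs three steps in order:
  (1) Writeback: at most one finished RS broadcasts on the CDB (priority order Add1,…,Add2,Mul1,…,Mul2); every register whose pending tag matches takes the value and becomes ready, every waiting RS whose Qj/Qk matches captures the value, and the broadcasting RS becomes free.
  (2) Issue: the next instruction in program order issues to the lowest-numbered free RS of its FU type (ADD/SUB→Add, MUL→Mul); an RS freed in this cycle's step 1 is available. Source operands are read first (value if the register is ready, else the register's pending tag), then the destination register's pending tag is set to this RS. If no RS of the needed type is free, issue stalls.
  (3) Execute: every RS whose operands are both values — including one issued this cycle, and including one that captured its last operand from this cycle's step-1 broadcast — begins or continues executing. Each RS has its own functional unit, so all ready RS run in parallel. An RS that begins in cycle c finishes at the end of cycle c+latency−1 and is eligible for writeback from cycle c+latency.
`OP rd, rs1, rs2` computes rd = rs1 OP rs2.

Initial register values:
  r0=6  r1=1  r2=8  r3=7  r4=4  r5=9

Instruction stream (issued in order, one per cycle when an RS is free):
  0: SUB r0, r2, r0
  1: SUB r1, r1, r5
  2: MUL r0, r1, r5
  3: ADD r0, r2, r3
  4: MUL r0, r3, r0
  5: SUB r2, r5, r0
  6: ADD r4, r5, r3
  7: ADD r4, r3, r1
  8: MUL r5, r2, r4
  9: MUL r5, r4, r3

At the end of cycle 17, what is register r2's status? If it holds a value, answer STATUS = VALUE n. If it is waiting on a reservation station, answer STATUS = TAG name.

STATUS = VALUE -96

c1: issue SUB r0<-Add1 | r0:Add1,r1:1,r2:8,r3:7,r4:4,r5:9
c2: issue SUB r1<-Add2 | r0:Add1,r1:Add2,r2:8,r3:7,r4:4,r5:9
c3: issue MUL r0<-Mul1 | r0:Mul1,r1:Add2,r2:8,r3:7,r4:4,r5:9
c4: CDB Add1=2; issue ADD r0<-Add1 | r0:Add1,r1:Add2,r2:8,r3:7,r4:4,r5:9
c5: CDB Add2=-8; issue MUL r0<-Mul2 | r0:Mul2,r1:-8,r2:8,r3:7,r4:4,r5:9
c6: issue SUB r2<-Add2 | r0:Mul2,r1:-8,r2:Add2,r3:7,r4:4,r5:9
c7: CDB Add1=15; issue ADD r4<-Add1 | r0:Mul2,r1:-8,r2:Add2,r3:7,r4:Add1,r5:9
c8: stall | r0:Mul2,r1:-8,r2:Add2,r3:7,r4:Add1,r5:9
c9: stall | r0:Mul2,r1:-8,r2:Add2,r3:7,r4:Add1,r5:9
c10: CDB Add1=16; issue ADD r4<-Add1 | r0:Mul2,r1:-8,r2:Add2,r3:7,r4:Add1,r5:9
c11: CDB Mul1=-72; issue MUL r5<-Mul1 | r0:Mul2,r1:-8,r2:Add2,r3:7,r4:Add1,r5:Mul1
c12: CDB Mul2=105; issue MUL r5<-Mul2 | r0:105,r1:-8,r2:Add2,r3:7,r4:Add1,r5:Mul2
c13: CDB Add1=-1 | r0:105,r1:-8,r2:Add2,r3:7,r4:-1,r5:Mul2
c14: - | r0:105,r1:-8,r2:Add2,r3:7,r4:-1,r5:Mul2
c15: CDB Add2=-96 | r0:105,r1:-8,r2:-96,r3:7,r4:-1,r5:Mul2
c16: - | r0:105,r1:-8,r2:-96,r3:7,r4:-1,r5:Mul2
c17: - | r0:105,r1:-8,r2:-96,r3:7,r4:-1,r5:Mul2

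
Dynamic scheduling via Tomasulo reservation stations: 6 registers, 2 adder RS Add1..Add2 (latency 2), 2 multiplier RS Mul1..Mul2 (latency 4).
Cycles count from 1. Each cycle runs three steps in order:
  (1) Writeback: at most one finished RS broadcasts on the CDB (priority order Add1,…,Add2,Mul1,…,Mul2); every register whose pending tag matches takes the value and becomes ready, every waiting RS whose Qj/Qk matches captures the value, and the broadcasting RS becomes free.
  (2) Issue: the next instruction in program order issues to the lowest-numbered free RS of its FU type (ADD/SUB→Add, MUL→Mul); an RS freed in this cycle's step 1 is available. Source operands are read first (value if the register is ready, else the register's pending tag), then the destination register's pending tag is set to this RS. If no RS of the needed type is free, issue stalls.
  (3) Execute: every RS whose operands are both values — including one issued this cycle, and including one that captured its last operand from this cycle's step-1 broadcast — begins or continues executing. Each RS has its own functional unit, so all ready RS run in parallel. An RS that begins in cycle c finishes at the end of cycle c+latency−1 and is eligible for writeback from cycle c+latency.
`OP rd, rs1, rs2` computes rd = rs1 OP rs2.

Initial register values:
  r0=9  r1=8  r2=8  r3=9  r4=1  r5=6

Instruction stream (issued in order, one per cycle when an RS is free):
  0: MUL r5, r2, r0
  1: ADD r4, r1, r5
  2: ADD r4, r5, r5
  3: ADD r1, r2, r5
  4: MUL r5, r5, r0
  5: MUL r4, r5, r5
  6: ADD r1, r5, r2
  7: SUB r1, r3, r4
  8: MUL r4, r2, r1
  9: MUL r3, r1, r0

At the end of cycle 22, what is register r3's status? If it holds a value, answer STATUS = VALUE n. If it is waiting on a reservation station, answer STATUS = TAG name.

cycle 1: issue MUL r5<-Mul1 // r0:9,r1:8,r2:8,r3:9,r4:1,r5:Mul1
cycle 2: issue ADD r4<-Add1 // r0:9,r1:8,r2:8,r3:9,r4:Add1,r5:Mul1
cycle 3: issue ADD r4<-Add2 // r0:9,r1:8,r2:8,r3:9,r4:Add2,r5:Mul1
cycle 4: stall // r0:9,r1:8,r2:8,r3:9,r4:Add2,r5:Mul1
cycle 5: CDB Mul1=72; stall // r0:9,r1:8,r2:8,r3:9,r4:Add2,r5:72
cycle 6: stall // r0:9,r1:8,r2:8,r3:9,r4:Add2,r5:72
cycle 7: CDB Add1=80; issue ADD r1<-Add1 // r0:9,r1:Add1,r2:8,r3:9,r4:Add2,r5:72
cycle 8: CDB Add2=144; issue MUL r5<-Mul1 // r0:9,r1:Add1,r2:8,r3:9,r4:144,r5:Mul1
cycle 9: CDB Add1=80; issue MUL r4<-Mul2 // r0:9,r1:80,r2:8,r3:9,r4:Mul2,r5:Mul1
cycle 10: issue ADD r1<-Add1 // r0:9,r1:Add1,r2:8,r3:9,r4:Mul2,r5:Mul1
cycle 11: issue SUB r1<-Add2 // r0:9,r1:Add2,r2:8,r3:9,r4:Mul2,r5:Mul1
cycle 12: CDB Mul1=648; issue MUL r4<-Mul1 // r0:9,r1:Add2,r2:8,r3:9,r4:Mul1,r5:648
cycle 13: stall // r0:9,r1:Add2,r2:8,r3:9,r4:Mul1,r5:648
cycle 14: CDB Add1=656; stall // r0:9,r1:Add2,r2:8,r3:9,r4:Mul1,r5:648
cycle 15: stall // r0:9,r1:Add2,r2:8,r3:9,r4:Mul1,r5:648
cycle 16: CDB Mul2=419904; issue MUL r3<-Mul2 // r0:9,r1:Add2,r2:8,r3:Mul2,r4:Mul1,r5:648
cycle 17: - // r0:9,r1:Add2,r2:8,r3:Mul2,r4:Mul1,r5:648
cycle 18: CDB Add2=-419895 // r0:9,r1:-419895,r2:8,r3:Mul2,r4:Mul1,r5:648
cycle 19: - // r0:9,r1:-419895,r2:8,r3:Mul2,r4:Mul1,r5:648
cycle 20: - // r0:9,r1:-419895,r2:8,r3:Mul2,r4:Mul1,r5:648
cycle 21: - // r0:9,r1:-419895,r2:8,r3:Mul2,r4:Mul1,r5:648
cycle 22: CDB Mul1=-3359160 // r0:9,r1:-419895,r2:8,r3:Mul2,r4:-3359160,r5:648

STATUS = TAG Mul2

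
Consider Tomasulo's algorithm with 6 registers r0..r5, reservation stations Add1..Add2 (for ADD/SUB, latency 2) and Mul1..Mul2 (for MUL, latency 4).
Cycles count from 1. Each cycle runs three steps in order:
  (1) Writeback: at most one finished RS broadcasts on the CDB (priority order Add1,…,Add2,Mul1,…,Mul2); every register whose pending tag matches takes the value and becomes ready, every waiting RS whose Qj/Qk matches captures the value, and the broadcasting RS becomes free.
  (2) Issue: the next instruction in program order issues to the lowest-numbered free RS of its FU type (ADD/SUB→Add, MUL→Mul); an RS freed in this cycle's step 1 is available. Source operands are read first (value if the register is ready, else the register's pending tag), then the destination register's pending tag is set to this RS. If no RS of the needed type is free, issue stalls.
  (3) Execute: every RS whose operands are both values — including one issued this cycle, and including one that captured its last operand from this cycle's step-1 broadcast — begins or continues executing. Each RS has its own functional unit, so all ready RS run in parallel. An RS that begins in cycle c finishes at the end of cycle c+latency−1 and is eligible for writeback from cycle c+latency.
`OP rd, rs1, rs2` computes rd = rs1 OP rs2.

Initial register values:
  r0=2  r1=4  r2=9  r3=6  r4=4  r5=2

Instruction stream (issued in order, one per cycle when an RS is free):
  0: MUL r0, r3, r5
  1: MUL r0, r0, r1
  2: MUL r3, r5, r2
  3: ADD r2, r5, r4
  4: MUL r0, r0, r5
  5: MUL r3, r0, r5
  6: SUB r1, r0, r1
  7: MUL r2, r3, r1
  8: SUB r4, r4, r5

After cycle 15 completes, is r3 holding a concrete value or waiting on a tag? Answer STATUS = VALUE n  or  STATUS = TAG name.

STATUS = TAG Mul2

c1: issue MUL r0<-Mul1 | r0:Mul1,r1:4,r2:9,r3:6,r4:4,r5:2
c2: issue MUL r0<-Mul2 | r0:Mul2,r1:4,r2:9,r3:6,r4:4,r5:2
c3: stall | r0:Mul2,r1:4,r2:9,r3:6,r4:4,r5:2
c4: stall | r0:Mul2,r1:4,r2:9,r3:6,r4:4,r5:2
c5: CDB Mul1=12; issue MUL r3<-Mul1 | r0:Mul2,r1:4,r2:9,r3:Mul1,r4:4,r5:2
c6: issue ADD r2<-Add1 | r0:Mul2,r1:4,r2:Add1,r3:Mul1,r4:4,r5:2
c7: stall | r0:Mul2,r1:4,r2:Add1,r3:Mul1,r4:4,r5:2
c8: CDB Add1=6; stall | r0:Mul2,r1:4,r2:6,r3:Mul1,r4:4,r5:2
c9: CDB Mul1=18; issue MUL r0<-Mul1 | r0:Mul1,r1:4,r2:6,r3:18,r4:4,r5:2
c10: CDB Mul2=48; issue MUL r3<-Mul2 | r0:Mul1,r1:4,r2:6,r3:Mul2,r4:4,r5:2
c11: issue SUB r1<-Add1 | r0:Mul1,r1:Add1,r2:6,r3:Mul2,r4:4,r5:2
c12: stall | r0:Mul1,r1:Add1,r2:6,r3:Mul2,r4:4,r5:2
c13: stall | r0:Mul1,r1:Add1,r2:6,r3:Mul2,r4:4,r5:2
c14: CDB Mul1=96; issue MUL r2<-Mul1 | r0:96,r1:Add1,r2:Mul1,r3:Mul2,r4:4,r5:2
c15: issue SUB r4<-Add2 | r0:96,r1:Add1,r2:Mul1,r3:Mul2,r4:Add2,r5:2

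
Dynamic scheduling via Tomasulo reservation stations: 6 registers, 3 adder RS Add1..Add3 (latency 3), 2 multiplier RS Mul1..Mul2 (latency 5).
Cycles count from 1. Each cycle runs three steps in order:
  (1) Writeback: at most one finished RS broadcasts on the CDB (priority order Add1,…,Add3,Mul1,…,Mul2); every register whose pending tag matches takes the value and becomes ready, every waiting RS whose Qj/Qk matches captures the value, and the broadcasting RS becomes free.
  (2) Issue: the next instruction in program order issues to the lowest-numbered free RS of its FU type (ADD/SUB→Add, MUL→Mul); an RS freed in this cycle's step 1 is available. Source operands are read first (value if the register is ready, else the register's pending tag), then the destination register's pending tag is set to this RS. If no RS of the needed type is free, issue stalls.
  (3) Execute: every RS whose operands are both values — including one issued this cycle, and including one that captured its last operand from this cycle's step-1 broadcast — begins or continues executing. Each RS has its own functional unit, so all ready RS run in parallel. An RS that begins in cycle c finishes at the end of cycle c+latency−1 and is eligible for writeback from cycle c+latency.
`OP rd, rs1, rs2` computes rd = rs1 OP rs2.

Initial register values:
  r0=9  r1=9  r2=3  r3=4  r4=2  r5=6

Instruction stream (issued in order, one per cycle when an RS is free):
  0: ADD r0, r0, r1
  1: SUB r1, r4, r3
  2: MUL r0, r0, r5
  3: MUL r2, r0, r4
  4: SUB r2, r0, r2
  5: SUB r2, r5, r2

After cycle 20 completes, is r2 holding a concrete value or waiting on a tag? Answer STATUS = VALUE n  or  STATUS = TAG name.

  c1: issue ADD r0<-Add1  regs: r0:Add1,r1:9,r2:3,r3:4,r4:2,r5:6
  c2: issue SUB r1<-Add2  regs: r0:Add1,r1:Add2,r2:3,r3:4,r4:2,r5:6
  c3: issue MUL r0<-Mul1  regs: r0:Mul1,r1:Add2,r2:3,r3:4,r4:2,r5:6
  c4: CDB Add1=18; issue MUL r2<-Mul2  regs: r0:Mul1,r1:Add2,r2:Mul2,r3:4,r4:2,r5:6
  c5: CDB Add2=-2; issue SUB r2<-Add1  regs: r0:Mul1,r1:-2,r2:Add1,r3:4,r4:2,r5:6
  c6: issue SUB r2<-Add2  regs: r0:Mul1,r1:-2,r2:Add2,r3:4,r4:2,r5:6
  c7: -  regs: r0:Mul1,r1:-2,r2:Add2,r3:4,r4:2,r5:6
  c8: -  regs: r0:Mul1,r1:-2,r2:Add2,r3:4,r4:2,r5:6
  c9: CDB Mul1=108  regs: r0:108,r1:-2,r2:Add2,r3:4,r4:2,r5:6
  c10: -  regs: r0:108,r1:-2,r2:Add2,r3:4,r4:2,r5:6
  c11: -  regs: r0:108,r1:-2,r2:Add2,r3:4,r4:2,r5:6
  c12: -  regs: r0:108,r1:-2,r2:Add2,r3:4,r4:2,r5:6
  c13: -  regs: r0:108,r1:-2,r2:Add2,r3:4,r4:2,r5:6
  c14: CDB Mul2=216  regs: r0:108,r1:-2,r2:Add2,r3:4,r4:2,r5:6
  c15: -  regs: r0:108,r1:-2,r2:Add2,r3:4,r4:2,r5:6
  c16: -  regs: r0:108,r1:-2,r2:Add2,r3:4,r4:2,r5:6
  c17: CDB Add1=-108  regs: r0:108,r1:-2,r2:Add2,r3:4,r4:2,r5:6
  c18: -  regs: r0:108,r1:-2,r2:Add2,r3:4,r4:2,r5:6
  c19: -  regs: r0:108,r1:-2,r2:Add2,r3:4,r4:2,r5:6
  c20: CDB Add2=114  regs: r0:108,r1:-2,r2:114,r3:4,r4:2,r5:6

STATUS = VALUE 114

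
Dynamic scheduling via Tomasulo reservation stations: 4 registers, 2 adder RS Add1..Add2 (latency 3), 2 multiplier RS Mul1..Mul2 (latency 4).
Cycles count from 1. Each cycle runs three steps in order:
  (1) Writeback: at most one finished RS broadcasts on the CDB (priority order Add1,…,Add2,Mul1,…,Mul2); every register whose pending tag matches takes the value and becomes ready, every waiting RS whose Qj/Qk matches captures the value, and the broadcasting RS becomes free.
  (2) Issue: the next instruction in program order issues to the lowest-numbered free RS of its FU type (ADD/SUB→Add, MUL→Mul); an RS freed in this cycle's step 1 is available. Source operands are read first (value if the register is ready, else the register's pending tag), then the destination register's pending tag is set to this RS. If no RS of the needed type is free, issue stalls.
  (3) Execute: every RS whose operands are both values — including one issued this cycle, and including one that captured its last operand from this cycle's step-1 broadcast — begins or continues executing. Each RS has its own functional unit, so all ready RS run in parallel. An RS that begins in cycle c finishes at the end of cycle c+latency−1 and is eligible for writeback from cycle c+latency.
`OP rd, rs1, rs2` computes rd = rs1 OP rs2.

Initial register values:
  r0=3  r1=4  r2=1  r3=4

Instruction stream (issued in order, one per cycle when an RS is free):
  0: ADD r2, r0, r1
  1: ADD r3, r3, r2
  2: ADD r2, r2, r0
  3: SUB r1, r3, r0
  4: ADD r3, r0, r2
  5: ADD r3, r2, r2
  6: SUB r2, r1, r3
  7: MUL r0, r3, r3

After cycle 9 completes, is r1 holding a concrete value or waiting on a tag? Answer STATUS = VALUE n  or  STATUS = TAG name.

STATUS = TAG Add1

c1: issue ADD r2<-Add1 | r0:3,r1:4,r2:Add1,r3:4
c2: issue ADD r3<-Add2 | r0:3,r1:4,r2:Add1,r3:Add2
c3: stall | r0:3,r1:4,r2:Add1,r3:Add2
c4: CDB Add1=7; issue ADD r2<-Add1 | r0:3,r1:4,r2:Add1,r3:Add2
c5: stall | r0:3,r1:4,r2:Add1,r3:Add2
c6: stall | r0:3,r1:4,r2:Add1,r3:Add2
c7: CDB Add1=10; issue SUB r1<-Add1 | r0:3,r1:Add1,r2:10,r3:Add2
c8: CDB Add2=11; issue ADD r3<-Add2 | r0:3,r1:Add1,r2:10,r3:Add2
c9: stall | r0:3,r1:Add1,r2:10,r3:Add2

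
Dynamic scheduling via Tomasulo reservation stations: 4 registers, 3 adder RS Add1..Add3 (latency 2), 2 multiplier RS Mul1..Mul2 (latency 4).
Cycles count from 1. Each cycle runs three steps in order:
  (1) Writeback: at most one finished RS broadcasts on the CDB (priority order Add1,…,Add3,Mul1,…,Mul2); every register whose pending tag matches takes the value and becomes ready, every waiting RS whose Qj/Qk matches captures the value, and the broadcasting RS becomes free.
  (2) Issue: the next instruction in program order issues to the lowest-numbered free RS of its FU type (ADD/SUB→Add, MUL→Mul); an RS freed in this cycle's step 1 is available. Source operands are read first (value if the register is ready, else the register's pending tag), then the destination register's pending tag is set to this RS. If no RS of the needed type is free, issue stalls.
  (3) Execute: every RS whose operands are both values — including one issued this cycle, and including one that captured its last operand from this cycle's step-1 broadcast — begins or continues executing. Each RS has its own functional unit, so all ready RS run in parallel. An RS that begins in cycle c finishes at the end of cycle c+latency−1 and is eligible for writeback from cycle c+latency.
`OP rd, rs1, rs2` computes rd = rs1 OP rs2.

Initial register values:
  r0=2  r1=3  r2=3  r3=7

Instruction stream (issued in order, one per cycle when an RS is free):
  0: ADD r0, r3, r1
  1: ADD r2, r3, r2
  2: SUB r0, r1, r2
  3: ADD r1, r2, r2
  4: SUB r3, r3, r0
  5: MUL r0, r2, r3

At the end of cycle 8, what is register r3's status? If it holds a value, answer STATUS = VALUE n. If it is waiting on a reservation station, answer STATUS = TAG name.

cycle 1: issue ADD r0<-Add1 // r0:Add1,r1:3,r2:3,r3:7
cycle 2: issue ADD r2<-Add2 // r0:Add1,r1:3,r2:Add2,r3:7
cycle 3: CDB Add1=10; issue SUB r0<-Add1 // r0:Add1,r1:3,r2:Add2,r3:7
cycle 4: CDB Add2=10; issue ADD r1<-Add2 // r0:Add1,r1:Add2,r2:10,r3:7
cycle 5: issue SUB r3<-Add3 // r0:Add1,r1:Add2,r2:10,r3:Add3
cycle 6: CDB Add1=-7; issue MUL r0<-Mul1 // r0:Mul1,r1:Add2,r2:10,r3:Add3
cycle 7: CDB Add2=20 // r0:Mul1,r1:20,r2:10,r3:Add3
cycle 8: CDB Add3=14 // r0:Mul1,r1:20,r2:10,r3:14

STATUS = VALUE 14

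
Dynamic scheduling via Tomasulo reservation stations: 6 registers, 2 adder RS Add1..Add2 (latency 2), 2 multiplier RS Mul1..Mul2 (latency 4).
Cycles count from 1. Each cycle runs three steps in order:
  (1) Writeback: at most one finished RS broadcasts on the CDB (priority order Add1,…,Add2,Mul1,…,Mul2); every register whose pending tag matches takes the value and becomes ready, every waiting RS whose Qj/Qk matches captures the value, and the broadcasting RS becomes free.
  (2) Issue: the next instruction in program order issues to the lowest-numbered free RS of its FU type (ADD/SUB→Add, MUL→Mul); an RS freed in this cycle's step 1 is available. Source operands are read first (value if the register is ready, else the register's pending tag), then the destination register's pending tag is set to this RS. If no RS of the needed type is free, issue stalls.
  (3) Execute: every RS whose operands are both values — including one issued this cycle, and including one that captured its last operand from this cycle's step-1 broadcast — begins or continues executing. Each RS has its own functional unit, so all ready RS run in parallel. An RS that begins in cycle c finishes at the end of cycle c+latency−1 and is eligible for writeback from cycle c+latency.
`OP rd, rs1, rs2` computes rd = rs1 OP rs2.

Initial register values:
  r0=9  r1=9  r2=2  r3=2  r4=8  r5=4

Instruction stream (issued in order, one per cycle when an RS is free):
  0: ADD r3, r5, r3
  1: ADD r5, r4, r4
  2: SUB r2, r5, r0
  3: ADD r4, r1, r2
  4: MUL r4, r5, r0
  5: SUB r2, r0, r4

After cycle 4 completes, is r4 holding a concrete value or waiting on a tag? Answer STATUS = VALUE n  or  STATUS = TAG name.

STATUS = TAG Add2

  c1: issue ADD r3<-Add1  regs: r0:9,r1:9,r2:2,r3:Add1,r4:8,r5:4
  c2: issue ADD r5<-Add2  regs: r0:9,r1:9,r2:2,r3:Add1,r4:8,r5:Add2
  c3: CDB Add1=6; issue SUB r2<-Add1  regs: r0:9,r1:9,r2:Add1,r3:6,r4:8,r5:Add2
  c4: CDB Add2=16; issue ADD r4<-Add2  regs: r0:9,r1:9,r2:Add1,r3:6,r4:Add2,r5:16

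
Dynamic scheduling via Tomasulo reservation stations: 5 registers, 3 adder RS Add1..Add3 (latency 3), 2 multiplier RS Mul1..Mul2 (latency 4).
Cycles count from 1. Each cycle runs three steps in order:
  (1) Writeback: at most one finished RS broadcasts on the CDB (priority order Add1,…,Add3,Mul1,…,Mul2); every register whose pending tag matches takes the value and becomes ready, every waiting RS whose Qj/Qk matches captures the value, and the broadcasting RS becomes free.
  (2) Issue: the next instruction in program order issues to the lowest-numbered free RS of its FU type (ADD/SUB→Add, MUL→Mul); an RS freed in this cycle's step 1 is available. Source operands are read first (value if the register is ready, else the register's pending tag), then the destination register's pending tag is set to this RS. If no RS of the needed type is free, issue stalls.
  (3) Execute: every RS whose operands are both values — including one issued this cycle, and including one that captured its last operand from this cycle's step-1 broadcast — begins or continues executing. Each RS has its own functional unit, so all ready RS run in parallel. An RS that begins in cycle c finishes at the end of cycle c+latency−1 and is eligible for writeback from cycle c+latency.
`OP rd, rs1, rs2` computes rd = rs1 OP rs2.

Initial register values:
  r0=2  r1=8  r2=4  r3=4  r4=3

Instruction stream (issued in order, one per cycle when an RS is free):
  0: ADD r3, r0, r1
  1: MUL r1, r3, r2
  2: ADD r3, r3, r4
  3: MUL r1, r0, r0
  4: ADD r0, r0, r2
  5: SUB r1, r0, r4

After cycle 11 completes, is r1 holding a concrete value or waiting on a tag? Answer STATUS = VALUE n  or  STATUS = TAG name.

STATUS = VALUE 3

  c1: issue ADD r3<-Add1  regs: r0:2,r1:8,r2:4,r3:Add1,r4:3
  c2: issue MUL r1<-Mul1  regs: r0:2,r1:Mul1,r2:4,r3:Add1,r4:3
  c3: issue ADD r3<-Add2  regs: r0:2,r1:Mul1,r2:4,r3:Add2,r4:3
  c4: CDB Add1=10; issue MUL r1<-Mul2  regs: r0:2,r1:Mul2,r2:4,r3:Add2,r4:3
  c5: issue ADD r0<-Add1  regs: r0:Add1,r1:Mul2,r2:4,r3:Add2,r4:3
  c6: issue SUB r1<-Add3  regs: r0:Add1,r1:Add3,r2:4,r3:Add2,r4:3
  c7: CDB Add2=13  regs: r0:Add1,r1:Add3,r2:4,r3:13,r4:3
  c8: CDB Add1=6  regs: r0:6,r1:Add3,r2:4,r3:13,r4:3
  c9: CDB Mul1=40  regs: r0:6,r1:Add3,r2:4,r3:13,r4:3
  c10: CDB Mul2=4  regs: r0:6,r1:Add3,r2:4,r3:13,r4:3
  c11: CDB Add3=3  regs: r0:6,r1:3,r2:4,r3:13,r4:3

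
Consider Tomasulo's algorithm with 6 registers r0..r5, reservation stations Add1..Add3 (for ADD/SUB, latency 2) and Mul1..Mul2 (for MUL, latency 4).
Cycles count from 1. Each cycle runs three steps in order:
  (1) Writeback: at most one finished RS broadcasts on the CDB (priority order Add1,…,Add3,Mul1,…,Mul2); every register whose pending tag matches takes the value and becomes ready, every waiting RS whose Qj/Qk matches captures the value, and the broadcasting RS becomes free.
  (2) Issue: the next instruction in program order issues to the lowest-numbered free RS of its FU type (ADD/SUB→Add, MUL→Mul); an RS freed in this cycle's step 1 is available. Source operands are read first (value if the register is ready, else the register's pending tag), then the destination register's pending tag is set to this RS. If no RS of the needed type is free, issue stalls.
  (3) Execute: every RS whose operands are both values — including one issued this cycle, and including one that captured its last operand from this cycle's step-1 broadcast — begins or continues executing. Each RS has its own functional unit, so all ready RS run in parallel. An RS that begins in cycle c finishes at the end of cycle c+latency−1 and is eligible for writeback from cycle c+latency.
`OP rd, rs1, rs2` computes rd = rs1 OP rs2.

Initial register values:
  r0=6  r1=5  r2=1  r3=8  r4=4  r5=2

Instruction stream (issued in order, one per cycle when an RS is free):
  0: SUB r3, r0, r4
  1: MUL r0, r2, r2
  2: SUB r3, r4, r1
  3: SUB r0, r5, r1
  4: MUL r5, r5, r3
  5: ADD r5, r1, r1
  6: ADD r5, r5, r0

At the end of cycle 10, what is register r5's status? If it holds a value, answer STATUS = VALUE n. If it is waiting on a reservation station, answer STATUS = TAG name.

cycle 1: issue SUB r3<-Add1 // r0:6,r1:5,r2:1,r3:Add1,r4:4,r5:2
cycle 2: issue MUL r0<-Mul1 // r0:Mul1,r1:5,r2:1,r3:Add1,r4:4,r5:2
cycle 3: CDB Add1=2; issue SUB r3<-Add1 // r0:Mul1,r1:5,r2:1,r3:Add1,r4:4,r5:2
cycle 4: issue SUB r0<-Add2 // r0:Add2,r1:5,r2:1,r3:Add1,r4:4,r5:2
cycle 5: CDB Add1=-1; issue MUL r5<-Mul2 // r0:Add2,r1:5,r2:1,r3:-1,r4:4,r5:Mul2
cycle 6: CDB Add2=-3; issue ADD r5<-Add1 // r0:-3,r1:5,r2:1,r3:-1,r4:4,r5:Add1
cycle 7: CDB Mul1=1; issue ADD r5<-Add2 // r0:-3,r1:5,r2:1,r3:-1,r4:4,r5:Add2
cycle 8: CDB Add1=10 // r0:-3,r1:5,r2:1,r3:-1,r4:4,r5:Add2
cycle 9: CDB Mul2=-2 // r0:-3,r1:5,r2:1,r3:-1,r4:4,r5:Add2
cycle 10: CDB Add2=7 // r0:-3,r1:5,r2:1,r3:-1,r4:4,r5:7

STATUS = VALUE 7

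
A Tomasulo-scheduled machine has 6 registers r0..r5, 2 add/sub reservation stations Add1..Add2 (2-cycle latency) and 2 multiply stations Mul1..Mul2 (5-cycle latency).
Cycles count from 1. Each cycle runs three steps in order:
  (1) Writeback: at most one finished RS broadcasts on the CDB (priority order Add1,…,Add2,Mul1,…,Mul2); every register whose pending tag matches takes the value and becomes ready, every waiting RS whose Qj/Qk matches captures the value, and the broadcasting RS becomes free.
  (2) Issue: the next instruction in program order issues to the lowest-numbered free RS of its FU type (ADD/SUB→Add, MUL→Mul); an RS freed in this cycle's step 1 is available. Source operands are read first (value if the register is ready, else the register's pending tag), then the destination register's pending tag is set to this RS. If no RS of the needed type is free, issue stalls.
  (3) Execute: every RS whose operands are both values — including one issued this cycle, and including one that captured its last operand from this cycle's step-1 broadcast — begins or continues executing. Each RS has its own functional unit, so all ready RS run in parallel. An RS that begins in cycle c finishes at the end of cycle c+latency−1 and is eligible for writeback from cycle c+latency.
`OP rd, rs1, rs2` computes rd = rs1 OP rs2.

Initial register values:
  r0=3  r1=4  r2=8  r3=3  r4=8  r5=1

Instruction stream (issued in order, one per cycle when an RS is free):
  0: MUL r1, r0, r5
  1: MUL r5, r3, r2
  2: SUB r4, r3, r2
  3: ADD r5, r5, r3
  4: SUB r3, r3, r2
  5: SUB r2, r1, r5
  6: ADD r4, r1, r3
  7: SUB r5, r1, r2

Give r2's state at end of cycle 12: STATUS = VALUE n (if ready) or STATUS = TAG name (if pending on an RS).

STATUS = VALUE -24

cycle 1: issue MUL r1<-Mul1 // r0:3,r1:Mul1,r2:8,r3:3,r4:8,r5:1
cycle 2: issue MUL r5<-Mul2 // r0:3,r1:Mul1,r2:8,r3:3,r4:8,r5:Mul2
cycle 3: issue SUB r4<-Add1 // r0:3,r1:Mul1,r2:8,r3:3,r4:Add1,r5:Mul2
cycle 4: issue ADD r5<-Add2 // r0:3,r1:Mul1,r2:8,r3:3,r4:Add1,r5:Add2
cycle 5: CDB Add1=-5; issue SUB r3<-Add1 // r0:3,r1:Mul1,r2:8,r3:Add1,r4:-5,r5:Add2
cycle 6: CDB Mul1=3; stall // r0:3,r1:3,r2:8,r3:Add1,r4:-5,r5:Add2
cycle 7: CDB Add1=-5; issue SUB r2<-Add1 // r0:3,r1:3,r2:Add1,r3:-5,r4:-5,r5:Add2
cycle 8: CDB Mul2=24; stall // r0:3,r1:3,r2:Add1,r3:-5,r4:-5,r5:Add2
cycle 9: stall // r0:3,r1:3,r2:Add1,r3:-5,r4:-5,r5:Add2
cycle 10: CDB Add2=27; issue ADD r4<-Add2 // r0:3,r1:3,r2:Add1,r3:-5,r4:Add2,r5:27
cycle 11: stall // r0:3,r1:3,r2:Add1,r3:-5,r4:Add2,r5:27
cycle 12: CDB Add1=-24; issue SUB r5<-Add1 // r0:3,r1:3,r2:-24,r3:-5,r4:Add2,r5:Add1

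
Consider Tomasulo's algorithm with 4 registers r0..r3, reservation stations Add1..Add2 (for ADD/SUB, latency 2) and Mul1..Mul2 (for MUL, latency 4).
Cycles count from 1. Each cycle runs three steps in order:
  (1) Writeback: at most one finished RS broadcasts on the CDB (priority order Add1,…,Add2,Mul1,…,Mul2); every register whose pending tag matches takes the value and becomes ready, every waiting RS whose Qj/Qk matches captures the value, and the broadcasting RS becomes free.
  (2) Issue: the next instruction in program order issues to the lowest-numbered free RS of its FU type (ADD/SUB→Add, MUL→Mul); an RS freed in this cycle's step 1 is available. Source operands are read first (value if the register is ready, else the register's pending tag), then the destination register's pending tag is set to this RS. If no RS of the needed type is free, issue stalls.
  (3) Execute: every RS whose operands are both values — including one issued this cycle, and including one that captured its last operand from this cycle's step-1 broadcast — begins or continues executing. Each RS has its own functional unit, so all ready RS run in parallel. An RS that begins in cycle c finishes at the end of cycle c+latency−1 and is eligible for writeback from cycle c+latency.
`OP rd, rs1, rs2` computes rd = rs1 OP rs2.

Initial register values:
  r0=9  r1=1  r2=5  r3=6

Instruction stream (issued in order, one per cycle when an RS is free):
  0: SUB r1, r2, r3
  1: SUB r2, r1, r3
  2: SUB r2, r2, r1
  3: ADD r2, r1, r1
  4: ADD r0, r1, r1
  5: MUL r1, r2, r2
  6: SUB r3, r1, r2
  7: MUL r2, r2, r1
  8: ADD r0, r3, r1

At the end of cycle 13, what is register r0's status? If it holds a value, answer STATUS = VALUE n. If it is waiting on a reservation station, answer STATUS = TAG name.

cycle 1: issue SUB r1<-Add1 // r0:9,r1:Add1,r2:5,r3:6
cycle 2: issue SUB r2<-Add2 // r0:9,r1:Add1,r2:Add2,r3:6
cycle 3: CDB Add1=-1; issue SUB r2<-Add1 // r0:9,r1:-1,r2:Add1,r3:6
cycle 4: stall // r0:9,r1:-1,r2:Add1,r3:6
cycle 5: CDB Add2=-7; issue ADD r2<-Add2 // r0:9,r1:-1,r2:Add2,r3:6
cycle 6: stall // r0:9,r1:-1,r2:Add2,r3:6
cycle 7: CDB Add1=-6; issue ADD r0<-Add1 // r0:Add1,r1:-1,r2:Add2,r3:6
cycle 8: CDB Add2=-2; issue MUL r1<-Mul1 // r0:Add1,r1:Mul1,r2:-2,r3:6
cycle 9: CDB Add1=-2; issue SUB r3<-Add1 // r0:-2,r1:Mul1,r2:-2,r3:Add1
cycle 10: issue MUL r2<-Mul2 // r0:-2,r1:Mul1,r2:Mul2,r3:Add1
cycle 11: issue ADD r0<-Add2 // r0:Add2,r1:Mul1,r2:Mul2,r3:Add1
cycle 12: CDB Mul1=4 // r0:Add2,r1:4,r2:Mul2,r3:Add1
cycle 13: - // r0:Add2,r1:4,r2:Mul2,r3:Add1

STATUS = TAG Add2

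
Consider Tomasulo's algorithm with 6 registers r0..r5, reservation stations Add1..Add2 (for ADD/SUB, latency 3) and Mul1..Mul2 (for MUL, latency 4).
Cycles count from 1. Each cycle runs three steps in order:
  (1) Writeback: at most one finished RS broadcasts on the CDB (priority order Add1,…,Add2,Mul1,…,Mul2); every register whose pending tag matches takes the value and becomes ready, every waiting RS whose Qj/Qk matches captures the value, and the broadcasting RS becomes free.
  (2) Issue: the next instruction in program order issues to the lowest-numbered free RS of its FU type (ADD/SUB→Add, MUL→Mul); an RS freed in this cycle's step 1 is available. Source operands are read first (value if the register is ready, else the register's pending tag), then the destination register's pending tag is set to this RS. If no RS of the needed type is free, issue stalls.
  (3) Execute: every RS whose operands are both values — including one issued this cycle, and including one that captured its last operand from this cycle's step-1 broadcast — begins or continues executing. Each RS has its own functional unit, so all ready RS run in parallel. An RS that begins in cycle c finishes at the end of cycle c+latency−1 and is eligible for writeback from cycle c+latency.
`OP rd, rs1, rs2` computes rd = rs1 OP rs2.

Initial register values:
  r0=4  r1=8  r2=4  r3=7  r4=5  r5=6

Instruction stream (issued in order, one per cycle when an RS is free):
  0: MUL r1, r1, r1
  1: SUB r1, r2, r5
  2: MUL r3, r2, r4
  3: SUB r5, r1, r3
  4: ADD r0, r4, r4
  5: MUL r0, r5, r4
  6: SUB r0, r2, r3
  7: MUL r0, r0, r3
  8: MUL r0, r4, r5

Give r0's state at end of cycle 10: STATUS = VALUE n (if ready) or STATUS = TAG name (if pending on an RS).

STATUS = TAG Mul2

c1: issue MUL r1<-Mul1 | r0:4,r1:Mul1,r2:4,r3:7,r4:5,r5:6
c2: issue SUB r1<-Add1 | r0:4,r1:Add1,r2:4,r3:7,r4:5,r5:6
c3: issue MUL r3<-Mul2 | r0:4,r1:Add1,r2:4,r3:Mul2,r4:5,r5:6
c4: issue SUB r5<-Add2 | r0:4,r1:Add1,r2:4,r3:Mul2,r4:5,r5:Add2
c5: CDB Add1=-2; issue ADD r0<-Add1 | r0:Add1,r1:-2,r2:4,r3:Mul2,r4:5,r5:Add2
c6: CDB Mul1=64; issue MUL r0<-Mul1 | r0:Mul1,r1:-2,r2:4,r3:Mul2,r4:5,r5:Add2
c7: CDB Mul2=20; stall | r0:Mul1,r1:-2,r2:4,r3:20,r4:5,r5:Add2
c8: CDB Add1=10; issue SUB r0<-Add1 | r0:Add1,r1:-2,r2:4,r3:20,r4:5,r5:Add2
c9: issue MUL r0<-Mul2 | r0:Mul2,r1:-2,r2:4,r3:20,r4:5,r5:Add2
c10: CDB Add2=-22; stall | r0:Mul2,r1:-2,r2:4,r3:20,r4:5,r5:-22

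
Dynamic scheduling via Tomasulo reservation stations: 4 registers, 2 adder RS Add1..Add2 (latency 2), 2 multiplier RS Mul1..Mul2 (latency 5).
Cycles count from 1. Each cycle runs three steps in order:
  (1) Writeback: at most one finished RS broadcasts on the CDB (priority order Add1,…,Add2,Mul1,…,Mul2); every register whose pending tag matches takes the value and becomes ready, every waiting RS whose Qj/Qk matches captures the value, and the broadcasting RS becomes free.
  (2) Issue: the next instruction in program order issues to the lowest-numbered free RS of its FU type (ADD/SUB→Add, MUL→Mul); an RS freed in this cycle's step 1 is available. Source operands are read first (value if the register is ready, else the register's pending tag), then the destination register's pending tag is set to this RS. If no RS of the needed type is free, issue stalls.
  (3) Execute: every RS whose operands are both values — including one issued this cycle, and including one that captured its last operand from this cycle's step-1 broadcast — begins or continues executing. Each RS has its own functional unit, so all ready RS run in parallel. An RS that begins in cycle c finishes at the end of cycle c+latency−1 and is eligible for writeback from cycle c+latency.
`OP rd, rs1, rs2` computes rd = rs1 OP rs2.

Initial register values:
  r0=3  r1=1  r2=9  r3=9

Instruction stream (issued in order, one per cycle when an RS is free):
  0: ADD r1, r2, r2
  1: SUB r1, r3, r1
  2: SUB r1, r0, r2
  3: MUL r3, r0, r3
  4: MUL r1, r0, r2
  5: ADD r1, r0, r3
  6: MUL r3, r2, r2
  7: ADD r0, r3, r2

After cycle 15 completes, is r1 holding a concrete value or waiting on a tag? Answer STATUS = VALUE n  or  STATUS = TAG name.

STATUS = VALUE 30

cycle 1: issue ADD r1<-Add1 // r0:3,r1:Add1,r2:9,r3:9
cycle 2: issue SUB r1<-Add2 // r0:3,r1:Add2,r2:9,r3:9
cycle 3: CDB Add1=18; issue SUB r1<-Add1 // r0:3,r1:Add1,r2:9,r3:9
cycle 4: issue MUL r3<-Mul1 // r0:3,r1:Add1,r2:9,r3:Mul1
cycle 5: CDB Add1=-6; issue MUL r1<-Mul2 // r0:3,r1:Mul2,r2:9,r3:Mul1
cycle 6: CDB Add2=-9; issue ADD r1<-Add1 // r0:3,r1:Add1,r2:9,r3:Mul1
cycle 7: stall // r0:3,r1:Add1,r2:9,r3:Mul1
cycle 8: stall // r0:3,r1:Add1,r2:9,r3:Mul1
cycle 9: CDB Mul1=27; issue MUL r3<-Mul1 // r0:3,r1:Add1,r2:9,r3:Mul1
cycle 10: CDB Mul2=27; issue ADD r0<-Add2 // r0:Add2,r1:Add1,r2:9,r3:Mul1
cycle 11: CDB Add1=30 // r0:Add2,r1:30,r2:9,r3:Mul1
cycle 12: - // r0:Add2,r1:30,r2:9,r3:Mul1
cycle 13: - // r0:Add2,r1:30,r2:9,r3:Mul1
cycle 14: CDB Mul1=81 // r0:Add2,r1:30,r2:9,r3:81
cycle 15: - // r0:Add2,r1:30,r2:9,r3:81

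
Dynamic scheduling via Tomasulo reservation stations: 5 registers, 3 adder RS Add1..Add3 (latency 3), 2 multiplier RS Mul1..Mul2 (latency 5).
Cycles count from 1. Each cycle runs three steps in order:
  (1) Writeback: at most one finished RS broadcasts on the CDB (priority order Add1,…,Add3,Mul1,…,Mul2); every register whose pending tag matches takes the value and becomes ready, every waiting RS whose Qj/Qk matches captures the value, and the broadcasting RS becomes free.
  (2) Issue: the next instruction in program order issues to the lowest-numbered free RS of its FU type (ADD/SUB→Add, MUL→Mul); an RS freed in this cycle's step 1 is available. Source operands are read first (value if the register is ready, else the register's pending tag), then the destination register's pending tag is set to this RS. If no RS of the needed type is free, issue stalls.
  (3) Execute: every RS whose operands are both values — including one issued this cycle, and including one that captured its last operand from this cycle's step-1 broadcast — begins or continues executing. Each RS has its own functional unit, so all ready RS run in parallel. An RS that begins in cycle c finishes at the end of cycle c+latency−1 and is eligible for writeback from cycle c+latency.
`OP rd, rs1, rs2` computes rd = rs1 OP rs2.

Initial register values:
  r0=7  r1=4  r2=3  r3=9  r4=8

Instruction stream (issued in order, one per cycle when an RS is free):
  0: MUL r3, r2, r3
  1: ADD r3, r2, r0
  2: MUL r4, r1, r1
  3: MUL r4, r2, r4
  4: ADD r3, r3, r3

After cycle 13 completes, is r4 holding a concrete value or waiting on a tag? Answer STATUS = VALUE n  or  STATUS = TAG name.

STATUS = VALUE 48

c1: issue MUL r3<-Mul1 | r0:7,r1:4,r2:3,r3:Mul1,r4:8
c2: issue ADD r3<-Add1 | r0:7,r1:4,r2:3,r3:Add1,r4:8
c3: issue MUL r4<-Mul2 | r0:7,r1:4,r2:3,r3:Add1,r4:Mul2
c4: stall | r0:7,r1:4,r2:3,r3:Add1,r4:Mul2
c5: CDB Add1=10; stall | r0:7,r1:4,r2:3,r3:10,r4:Mul2
c6: CDB Mul1=27; issue MUL r4<-Mul1 | r0:7,r1:4,r2:3,r3:10,r4:Mul1
c7: issue ADD r3<-Add1 | r0:7,r1:4,r2:3,r3:Add1,r4:Mul1
c8: CDB Mul2=16 | r0:7,r1:4,r2:3,r3:Add1,r4:Mul1
c9: - | r0:7,r1:4,r2:3,r3:Add1,r4:Mul1
c10: CDB Add1=20 | r0:7,r1:4,r2:3,r3:20,r4:Mul1
c11: - | r0:7,r1:4,r2:3,r3:20,r4:Mul1
c12: - | r0:7,r1:4,r2:3,r3:20,r4:Mul1
c13: CDB Mul1=48 | r0:7,r1:4,r2:3,r3:20,r4:48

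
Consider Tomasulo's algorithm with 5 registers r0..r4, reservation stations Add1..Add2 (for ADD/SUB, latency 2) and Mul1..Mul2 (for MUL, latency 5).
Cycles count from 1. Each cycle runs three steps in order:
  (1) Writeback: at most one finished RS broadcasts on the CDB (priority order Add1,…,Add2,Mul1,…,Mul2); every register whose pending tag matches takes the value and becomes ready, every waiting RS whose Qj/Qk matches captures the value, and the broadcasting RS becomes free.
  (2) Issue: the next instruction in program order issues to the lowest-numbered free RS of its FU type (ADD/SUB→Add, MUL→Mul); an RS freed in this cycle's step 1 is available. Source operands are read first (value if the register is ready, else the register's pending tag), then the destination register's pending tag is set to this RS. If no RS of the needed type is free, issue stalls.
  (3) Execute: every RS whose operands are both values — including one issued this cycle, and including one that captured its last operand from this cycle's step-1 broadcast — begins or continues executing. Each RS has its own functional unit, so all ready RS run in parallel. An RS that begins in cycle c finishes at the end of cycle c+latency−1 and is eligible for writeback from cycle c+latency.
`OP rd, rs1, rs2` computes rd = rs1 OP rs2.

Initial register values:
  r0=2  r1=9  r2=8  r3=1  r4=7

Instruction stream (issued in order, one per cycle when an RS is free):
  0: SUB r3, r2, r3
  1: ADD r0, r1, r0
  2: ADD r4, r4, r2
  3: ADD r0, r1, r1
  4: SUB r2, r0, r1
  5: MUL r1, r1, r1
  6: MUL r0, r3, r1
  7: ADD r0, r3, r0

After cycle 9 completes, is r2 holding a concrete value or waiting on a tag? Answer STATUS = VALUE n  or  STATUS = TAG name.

cycle 1: issue SUB r3<-Add1 // r0:2,r1:9,r2:8,r3:Add1,r4:7
cycle 2: issue ADD r0<-Add2 // r0:Add2,r1:9,r2:8,r3:Add1,r4:7
cycle 3: CDB Add1=7; issue ADD r4<-Add1 // r0:Add2,r1:9,r2:8,r3:7,r4:Add1
cycle 4: CDB Add2=11; issue ADD r0<-Add2 // r0:Add2,r1:9,r2:8,r3:7,r4:Add1
cycle 5: CDB Add1=15; issue SUB r2<-Add1 // r0:Add2,r1:9,r2:Add1,r3:7,r4:15
cycle 6: CDB Add2=18; issue MUL r1<-Mul1 // r0:18,r1:Mul1,r2:Add1,r3:7,r4:15
cycle 7: issue MUL r0<-Mul2 // r0:Mul2,r1:Mul1,r2:Add1,r3:7,r4:15
cycle 8: CDB Add1=9; issue ADD r0<-Add1 // r0:Add1,r1:Mul1,r2:9,r3:7,r4:15
cycle 9: - // r0:Add1,r1:Mul1,r2:9,r3:7,r4:15

STATUS = VALUE 9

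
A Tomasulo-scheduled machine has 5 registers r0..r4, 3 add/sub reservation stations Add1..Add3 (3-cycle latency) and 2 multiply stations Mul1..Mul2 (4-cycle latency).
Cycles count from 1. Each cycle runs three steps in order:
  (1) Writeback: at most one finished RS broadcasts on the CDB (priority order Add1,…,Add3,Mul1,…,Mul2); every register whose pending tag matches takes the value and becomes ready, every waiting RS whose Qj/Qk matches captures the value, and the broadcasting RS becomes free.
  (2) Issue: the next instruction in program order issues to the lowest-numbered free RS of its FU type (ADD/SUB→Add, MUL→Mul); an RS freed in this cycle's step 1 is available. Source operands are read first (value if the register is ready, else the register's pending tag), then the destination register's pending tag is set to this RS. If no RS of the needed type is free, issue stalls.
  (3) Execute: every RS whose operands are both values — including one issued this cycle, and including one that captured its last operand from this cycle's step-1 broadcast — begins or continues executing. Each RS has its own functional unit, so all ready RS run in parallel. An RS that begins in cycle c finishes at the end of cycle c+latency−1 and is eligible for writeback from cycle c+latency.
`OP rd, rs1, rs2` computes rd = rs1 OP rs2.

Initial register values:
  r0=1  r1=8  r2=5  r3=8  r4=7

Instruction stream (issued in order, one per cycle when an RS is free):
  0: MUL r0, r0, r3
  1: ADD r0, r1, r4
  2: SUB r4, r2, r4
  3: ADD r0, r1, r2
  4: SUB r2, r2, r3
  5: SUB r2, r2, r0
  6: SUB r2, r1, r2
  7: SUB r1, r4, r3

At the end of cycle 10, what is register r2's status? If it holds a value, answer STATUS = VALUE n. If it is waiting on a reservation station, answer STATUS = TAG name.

STATUS = TAG Add3

  c1: issue MUL r0<-Mul1  regs: r0:Mul1,r1:8,r2:5,r3:8,r4:7
  c2: issue ADD r0<-Add1  regs: r0:Add1,r1:8,r2:5,r3:8,r4:7
  c3: issue SUB r4<-Add2  regs: r0:Add1,r1:8,r2:5,r3:8,r4:Add2
  c4: issue ADD r0<-Add3  regs: r0:Add3,r1:8,r2:5,r3:8,r4:Add2
  c5: CDB Add1=15; issue SUB r2<-Add1  regs: r0:Add3,r1:8,r2:Add1,r3:8,r4:Add2
  c6: CDB Add2=-2; issue SUB r2<-Add2  regs: r0:Add3,r1:8,r2:Add2,r3:8,r4:-2
  c7: CDB Add3=13; issue SUB r2<-Add3  regs: r0:13,r1:8,r2:Add3,r3:8,r4:-2
  c8: CDB Add1=-3; issue SUB r1<-Add1  regs: r0:13,r1:Add1,r2:Add3,r3:8,r4:-2
  c9: CDB Mul1=8  regs: r0:13,r1:Add1,r2:Add3,r3:8,r4:-2
  c10: -  regs: r0:13,r1:Add1,r2:Add3,r3:8,r4:-2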